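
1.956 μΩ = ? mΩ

0.001956 mΩ

micro = 1e-6, milli = 1e-3; factor is 1e-3.
1.956 × 1e-3 = 0.001956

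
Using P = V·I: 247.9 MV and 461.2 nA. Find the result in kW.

247.9 × 10⁶ × 461.2 × 10⁻⁹ = 114331.48 × 10⁻³ W

0.11433148 kW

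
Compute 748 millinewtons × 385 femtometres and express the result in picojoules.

748 × 10^-3 × 385 × 10^-15 = 287980 × 10^-18 J

0.28798 picojoules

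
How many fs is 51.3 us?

micro = 10⁻⁶, femto = 10⁻¹⁵; factor is 10⁹.
51.3 × 10⁹ = 51300000000

51300000000 fs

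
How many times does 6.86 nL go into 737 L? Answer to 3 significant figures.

107000000000

(737) / (6.86e-9) = 107.4e9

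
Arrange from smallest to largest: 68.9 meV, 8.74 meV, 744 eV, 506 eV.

68.9 meV = 0.0689 eV
8.74 meV = 0.00874 eV
744 eV = 744 eV
506 eV = 506 eV

8.74 meV < 68.9 meV < 506 eV < 744 eV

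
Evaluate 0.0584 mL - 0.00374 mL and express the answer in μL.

54.66 μL

In μL:
  0.0584 mL = 0.0584 × 10³ μL = 58.4
  0.00374 mL = 0.00374 × 10³ μL = 3.74
Difference: 58.4 - 3.74 = 54.66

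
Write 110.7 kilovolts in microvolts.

kilo = 1e3, micro = 1e-6; factor is 1e9.
110.7 × 1e9 = 110700000000

110700000000 microvolts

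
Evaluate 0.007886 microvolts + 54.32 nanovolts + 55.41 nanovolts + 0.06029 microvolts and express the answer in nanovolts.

In nanovolts:
  0.007886 microvolts = 0.007886 × 10^3 nanovolts = 7.886
  54.32 nanovolts → 54.32
  55.41 nanovolts → 55.41
  0.06029 microvolts = 0.06029 × 10^3 nanovolts = 60.29
Sum: 7.886 + 54.32 + 55.41 + 60.29 = 177.906

177.906 nanovolts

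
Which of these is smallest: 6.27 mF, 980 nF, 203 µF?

980 nF

6.27 mF = 0.00627 F
980 nF = 0.00000098 F
203 µF = 0.000203 F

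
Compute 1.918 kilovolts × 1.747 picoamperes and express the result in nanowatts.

3.350746 nanowatts

1.918e3 × 1.747e-12 = 3.350746e-9 W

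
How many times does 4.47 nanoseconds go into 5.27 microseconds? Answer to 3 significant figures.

(5.27 × 10⁻⁶) / (4.47 × 10⁻⁹) = 1.179 × 10³

1180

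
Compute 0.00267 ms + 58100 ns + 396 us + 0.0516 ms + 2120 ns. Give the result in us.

510.49 us

In us:
  0.00267 ms = 0.00267 × 10³ us = 2.67
  58100 ns = 58100 × 10⁻³ us = 58.1
  396 us → 396
  0.0516 ms = 0.0516 × 10³ us = 51.6
  2120 ns = 2120 × 10⁻³ us = 2.12
Sum: 2.67 + 58.1 + 396 + 51.6 + 2.12 = 510.49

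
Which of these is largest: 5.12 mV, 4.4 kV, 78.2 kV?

5.12 mV = 0.00512 V
4.4 kV = 4400 V
78.2 kV = 78200 V

78.2 kV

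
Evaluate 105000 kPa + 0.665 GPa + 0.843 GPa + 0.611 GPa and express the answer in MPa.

In MPa:
  105000 kPa = 105000 × 10⁻³ MPa = 105
  0.665 GPa = 0.665 × 10³ MPa = 665
  0.843 GPa = 0.843 × 10³ MPa = 843
  0.611 GPa = 0.611 × 10³ MPa = 611
Sum: 105 + 665 + 843 + 611 = 2224

2224 MPa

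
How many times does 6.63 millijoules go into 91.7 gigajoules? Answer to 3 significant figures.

13800000000000

(91.7e9) / (6.63e-3) = 13.83e12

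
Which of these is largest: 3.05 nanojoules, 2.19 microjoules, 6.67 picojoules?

3.05 nanojoules = 0.00000000305 joules
2.19 microjoules = 0.00000219 joules
6.67 picojoules = 0.00000000000667 joules

2.19 microjoules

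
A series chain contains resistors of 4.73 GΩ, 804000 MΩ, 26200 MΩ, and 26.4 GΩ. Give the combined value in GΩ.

In GΩ:
  4.73 GΩ → 4.73
  804000 MΩ = 804000e-3 GΩ = 804
  26200 MΩ = 26200e-3 GΩ = 26.2
  26.4 GΩ → 26.4
Sum: 4.73 + 804 + 26.2 + 26.4 = 861.33

861.33 GΩ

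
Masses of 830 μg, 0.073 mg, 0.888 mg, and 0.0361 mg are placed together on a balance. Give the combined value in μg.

In μg:
  830 μg → 830
  0.073 mg = 0.073 × 10³ μg = 73
  0.888 mg = 0.888 × 10³ μg = 888
  0.0361 mg = 0.0361 × 10³ μg = 36.1
Sum: 830 + 73 + 888 + 36.1 = 1827.1

1827.1 μg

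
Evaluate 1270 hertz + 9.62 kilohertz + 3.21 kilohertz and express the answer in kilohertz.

14.1 kilohertz

In kilohertz:
  1270 hertz = 1270 × 10^-3 kilohertz = 1.27
  9.62 kilohertz → 9.62
  3.21 kilohertz → 3.21
Sum: 1.27 + 9.62 + 3.21 = 14.1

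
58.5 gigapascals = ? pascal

58500000000 pascals

giga = 10^9, (no prefix) = 10^0; factor is 10^9.
58.5 × 10^9 = 58500000000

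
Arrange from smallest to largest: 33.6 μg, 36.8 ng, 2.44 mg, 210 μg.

33.6 μg = 0.0000336 g
36.8 ng = 0.0000000368 g
2.44 mg = 0.00244 g
210 μg = 0.00021 g

36.8 ng < 33.6 μg < 210 μg < 2.44 mg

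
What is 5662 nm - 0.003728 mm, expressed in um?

1.934 um

In um:
  5662 nm = 5662 × 10^-3 um = 5.662
  0.003728 mm = 0.003728 × 10^3 um = 3.728
Difference: 5.662 - 3.728 = 1.934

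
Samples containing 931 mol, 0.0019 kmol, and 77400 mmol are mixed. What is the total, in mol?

1010.3 mol

In mol:
  931 mol → 931
  0.0019 kmol = 0.0019e3 mol = 1.9
  77400 mmol = 77400e-3 mol = 77.4
Sum: 931 + 1.9 + 77.4 = 1010.3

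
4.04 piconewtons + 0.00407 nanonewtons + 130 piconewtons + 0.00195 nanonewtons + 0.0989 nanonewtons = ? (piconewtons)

In piconewtons:
  4.04 piconewtons → 4.04
  0.00407 nanonewtons = 0.00407 × 10^3 piconewtons = 4.07
  130 piconewtons → 130
  0.00195 nanonewtons = 0.00195 × 10^3 piconewtons = 1.95
  0.0989 nanonewtons = 0.0989 × 10^3 piconewtons = 98.9
Sum: 4.04 + 4.07 + 130 + 1.95 + 98.9 = 238.96

238.96 piconewtons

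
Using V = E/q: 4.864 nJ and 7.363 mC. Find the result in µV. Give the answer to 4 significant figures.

(4.864 × 10⁻⁹) / (7.363 × 10⁻³) = 0.6606 × 10⁻⁶ V

0.6606 µV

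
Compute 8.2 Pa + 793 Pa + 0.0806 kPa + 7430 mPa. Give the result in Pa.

In Pa:
  8.2 Pa → 8.2
  793 Pa → 793
  0.0806 kPa = 0.0806 × 10³ Pa = 80.6
  7430 mPa = 7430 × 10⁻³ Pa = 7.43
Sum: 8.2 + 793 + 80.6 + 7.43 = 889.23

889.23 Pa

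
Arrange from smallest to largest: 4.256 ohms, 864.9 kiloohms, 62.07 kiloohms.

4.256 ohms = 4.256 ohms
864.9 kiloohms = 864900 ohms
62.07 kiloohms = 62070 ohms

4.256 ohms < 62.07 kiloohms < 864.9 kiloohms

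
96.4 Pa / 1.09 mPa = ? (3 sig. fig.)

(96.4) / (1.09e-3) = 88.44e3

88400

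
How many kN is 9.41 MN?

mega = 10^6, kilo = 10^3; factor is 10^3.
9.41 × 10^3 = 9410

9410 kN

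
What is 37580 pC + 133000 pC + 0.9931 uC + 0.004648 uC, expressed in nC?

In nC:
  37580 pC = 37580 × 10^-3 nC = 37.58
  133000 pC = 133000 × 10^-3 nC = 133
  0.9931 uC = 0.9931 × 10^3 nC = 993.1
  0.004648 uC = 0.004648 × 10^3 nC = 4.648
Sum: 37.58 + 133 + 993.1 + 4.648 = 1168.328

1168.328 nC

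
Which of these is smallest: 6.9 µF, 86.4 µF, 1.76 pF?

6.9 µF = 0.0000069 F
86.4 µF = 0.0000864 F
1.76 pF = 0.00000000000176 F

1.76 pF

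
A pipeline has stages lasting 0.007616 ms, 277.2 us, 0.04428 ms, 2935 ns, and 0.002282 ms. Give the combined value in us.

334.313 us

In us:
  0.007616 ms = 0.007616 × 10³ us = 7.616
  277.2 us → 277.2
  0.04428 ms = 0.04428 × 10³ us = 44.28
  2935 ns = 2935 × 10⁻³ us = 2.935
  0.002282 ms = 0.002282 × 10³ us = 2.282
Sum: 7.616 + 277.2 + 44.28 + 2.935 + 2.282 = 334.313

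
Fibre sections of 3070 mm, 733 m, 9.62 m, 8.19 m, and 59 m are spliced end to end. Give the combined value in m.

In m:
  3070 mm = 3070 × 10^-3 m = 3.07
  733 m → 733
  9.62 m → 9.62
  8.19 m → 8.19
  59 m → 59
Sum: 3.07 + 733 + 9.62 + 8.19 + 59 = 812.88

812.88 m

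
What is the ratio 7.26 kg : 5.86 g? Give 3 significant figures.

1240

(7.26 × 10^3) / (5.86) = 1.239 × 10^3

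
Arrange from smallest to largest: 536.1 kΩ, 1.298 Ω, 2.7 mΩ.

2.7 mΩ < 1.298 Ω < 536.1 kΩ

536.1 kΩ = 536100 Ω
1.298 Ω = 1.298 Ω
2.7 mΩ = 0.0027 Ω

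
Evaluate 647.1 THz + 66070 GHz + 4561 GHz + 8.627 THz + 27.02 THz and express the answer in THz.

753.378 THz

In THz:
  647.1 THz → 647.1
  66070 GHz = 66070e-3 THz = 66.07
  4561 GHz = 4561e-3 THz = 4.561
  8.627 THz → 8.627
  27.02 THz → 27.02
Sum: 647.1 + 66.07 + 4.561 + 8.627 + 27.02 = 753.378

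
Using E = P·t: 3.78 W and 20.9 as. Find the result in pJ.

3.78 × 20.9 × 10^-18 = 79.002 × 10^-18 J

0.000079002 pJ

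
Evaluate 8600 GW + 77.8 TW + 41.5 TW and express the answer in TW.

127.9 TW

In TW:
  8600 GW = 8600e-3 TW = 8.6
  77.8 TW → 77.8
  41.5 TW → 41.5
Sum: 8.6 + 77.8 + 41.5 = 127.9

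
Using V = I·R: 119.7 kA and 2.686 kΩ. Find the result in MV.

119.7 × 10^3 × 2.686 × 10^3 = 321.5142 × 10^6 V

321.5142 MV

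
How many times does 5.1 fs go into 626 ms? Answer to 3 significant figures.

(626e-3) / (5.1e-15) = 122.7e12

123000000000000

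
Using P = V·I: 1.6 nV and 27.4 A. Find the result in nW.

43.84 nW

1.6e-9 × 27.4 = 43.84e-9 W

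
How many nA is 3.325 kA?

kilo = 10³, nano = 10⁻⁹; factor is 10¹².
3.325 × 10¹² = 3325000000000

3325000000000 nA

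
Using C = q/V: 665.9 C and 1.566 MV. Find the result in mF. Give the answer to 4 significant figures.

0.4252 mF

(665.9) / (1.566e6) = 425.223e-6 F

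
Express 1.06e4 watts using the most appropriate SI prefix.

= 10.6e3 watts; 1e3 is kilo.

10.6 kilowatts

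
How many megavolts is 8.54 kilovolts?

0.00854 megavolts

kilo = 10³, mega = 10⁶; factor is 10⁻³.
8.54 × 10⁻³ = 0.00854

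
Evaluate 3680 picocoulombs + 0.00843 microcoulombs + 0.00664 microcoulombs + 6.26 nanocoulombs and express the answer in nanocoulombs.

In nanocoulombs:
  3680 picocoulombs = 3680 × 10⁻³ nanocoulombs = 3.68
  0.00843 microcoulombs = 0.00843 × 10³ nanocoulombs = 8.43
  0.00664 microcoulombs = 0.00664 × 10³ nanocoulombs = 6.64
  6.26 nanocoulombs → 6.26
Sum: 3.68 + 8.43 + 6.64 + 6.26 = 25.01

25.01 nanocoulombs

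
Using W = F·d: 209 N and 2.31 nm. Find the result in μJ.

0.48279 μJ

209 × 2.31e-9 = 482.79e-9 J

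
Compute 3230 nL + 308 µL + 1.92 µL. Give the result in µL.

313.15 µL

In µL:
  3230 nL = 3230e-3 µL = 3.23
  308 µL → 308
  1.92 µL → 1.92
Sum: 3.23 + 308 + 1.92 = 313.15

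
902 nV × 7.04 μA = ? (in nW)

0.00635008 nW

902 × 10^-9 × 7.04 × 10^-6 = 6350.08 × 10^-15 W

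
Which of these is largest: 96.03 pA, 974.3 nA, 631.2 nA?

96.03 pA = 0.00000000009603 A
974.3 nA = 0.0000009743 A
631.2 nA = 0.0000006312 A

974.3 nA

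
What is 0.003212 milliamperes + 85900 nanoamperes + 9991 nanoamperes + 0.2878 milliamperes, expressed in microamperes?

386.903 microamperes

In microamperes:
  0.003212 milliamperes = 0.003212e3 microamperes = 3.212
  85900 nanoamperes = 85900e-3 microamperes = 85.9
  9991 nanoamperes = 9991e-3 microamperes = 9.991
  0.2878 milliamperes = 0.2878e3 microamperes = 287.8
Sum: 3.212 + 85.9 + 9.991 + 287.8 = 386.903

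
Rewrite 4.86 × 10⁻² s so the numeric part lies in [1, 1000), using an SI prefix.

48.6 ms

= 48.6 × 10⁻³ s; 10⁻³ is milli.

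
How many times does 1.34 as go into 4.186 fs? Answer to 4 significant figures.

(4.186 × 10^-15) / (1.34 × 10^-18) = 3.1239 × 10^3

3124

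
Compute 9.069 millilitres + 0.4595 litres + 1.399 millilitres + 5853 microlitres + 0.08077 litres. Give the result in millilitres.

In millilitres:
  9.069 millilitres → 9.069
  0.4595 litres = 0.4595 × 10³ millilitres = 459.5
  1.399 millilitres → 1.399
  5853 microlitres = 5853 × 10⁻³ millilitres = 5.853
  0.08077 litres = 0.08077 × 10³ millilitres = 80.77
Sum: 9.069 + 459.5 + 1.399 + 5.853 + 80.77 = 556.591

556.591 millilitres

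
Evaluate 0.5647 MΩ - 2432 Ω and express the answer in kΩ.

In kΩ:
  0.5647 MΩ = 0.5647e3 kΩ = 564.7
  2432 Ω = 2432e-3 kΩ = 2.432
Difference: 564.7 - 2.432 = 562.268

562.268 kΩ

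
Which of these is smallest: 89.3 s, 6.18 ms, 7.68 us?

89.3 s = 89.3 s
6.18 ms = 0.00618 s
7.68 us = 0.00000768 s

7.68 us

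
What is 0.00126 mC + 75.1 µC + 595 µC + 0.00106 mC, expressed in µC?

In µC:
  0.00126 mC = 0.00126 × 10^3 µC = 1.26
  75.1 µC → 75.1
  595 µC → 595
  0.00106 mC = 0.00106 × 10^3 µC = 1.06
Sum: 1.26 + 75.1 + 595 + 1.06 = 672.42

672.42 µC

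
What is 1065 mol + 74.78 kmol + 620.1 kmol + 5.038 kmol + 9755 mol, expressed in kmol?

In kmol:
  1065 mol = 1065e-3 kmol = 1.065
  74.78 kmol → 74.78
  620.1 kmol → 620.1
  5.038 kmol → 5.038
  9755 mol = 9755e-3 kmol = 9.755
Sum: 1.065 + 74.78 + 620.1 + 5.038 + 9.755 = 710.738

710.738 kmol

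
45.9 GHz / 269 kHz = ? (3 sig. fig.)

(45.9 × 10^9) / (269 × 10^3) = 0.1706 × 10^6

171000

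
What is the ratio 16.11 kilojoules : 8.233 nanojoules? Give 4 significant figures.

(16.11e3) / (8.233e-9) = 1.9568e12

1957000000000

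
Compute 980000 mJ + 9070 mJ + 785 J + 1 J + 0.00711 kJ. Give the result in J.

In J:
  980000 mJ = 980000e-3 J = 980
  9070 mJ = 9070e-3 J = 9.07
  785 J → 785
  1 J → 1
  0.00711 kJ = 0.00711e3 J = 7.11
Sum: 980 + 9.07 + 785 + 1 + 7.11 = 1782.18

1782.18 J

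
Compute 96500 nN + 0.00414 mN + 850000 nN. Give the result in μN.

In μN:
  96500 nN = 96500 × 10^-3 μN = 96.5
  0.00414 mN = 0.00414 × 10^3 μN = 4.14
  850000 nN = 850000 × 10^-3 μN = 850
Sum: 96.5 + 4.14 + 850 = 950.64

950.64 μN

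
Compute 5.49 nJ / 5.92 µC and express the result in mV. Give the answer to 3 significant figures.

(5.49 × 10^-9) / (5.92 × 10^-6) = 0.92736 × 10^-3 V

0.927 mV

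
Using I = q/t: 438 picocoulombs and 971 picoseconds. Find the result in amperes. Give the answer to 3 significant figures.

(438e-12) / (971e-12) = 0.45108 A

0.451 amperes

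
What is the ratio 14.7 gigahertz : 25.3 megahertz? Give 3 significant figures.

(14.7e9) / (25.3e6) = 0.581e3

581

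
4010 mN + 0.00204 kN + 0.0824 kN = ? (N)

88.45 N

In N:
  4010 mN = 4010 × 10⁻³ N = 4.01
  0.00204 kN = 0.00204 × 10³ N = 2.04
  0.0824 kN = 0.0824 × 10³ N = 82.4
Sum: 4.01 + 2.04 + 82.4 = 88.45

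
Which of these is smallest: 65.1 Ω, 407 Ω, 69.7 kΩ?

65.1 Ω = 65.1 Ω
407 Ω = 407 Ω
69.7 kΩ = 69700 Ω

65.1 Ω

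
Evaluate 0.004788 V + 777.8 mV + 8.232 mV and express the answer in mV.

In mV:
  0.004788 V = 0.004788 × 10³ mV = 4.788
  777.8 mV → 777.8
  8.232 mV → 8.232
Sum: 4.788 + 777.8 + 8.232 = 790.82

790.82 mV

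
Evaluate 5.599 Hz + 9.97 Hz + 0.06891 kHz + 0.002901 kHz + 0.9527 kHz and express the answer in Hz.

In Hz:
  5.599 Hz → 5.599
  9.97 Hz → 9.97
  0.06891 kHz = 0.06891 × 10³ Hz = 68.91
  0.002901 kHz = 0.002901 × 10³ Hz = 2.901
  0.9527 kHz = 0.9527 × 10³ Hz = 952.7
Sum: 5.599 + 9.97 + 68.91 + 2.901 + 952.7 = 1040.08

1040.08 Hz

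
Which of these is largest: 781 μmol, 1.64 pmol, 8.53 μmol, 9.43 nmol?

781 μmol

781 μmol = 0.000781 mol
1.64 pmol = 0.00000000000164 mol
8.53 μmol = 0.00000853 mol
9.43 nmol = 0.00000000943 mol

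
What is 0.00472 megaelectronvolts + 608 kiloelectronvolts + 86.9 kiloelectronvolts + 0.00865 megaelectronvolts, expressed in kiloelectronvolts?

In kiloelectronvolts:
  0.00472 megaelectronvolts = 0.00472 × 10³ kiloelectronvolts = 4.72
  608 kiloelectronvolts → 608
  86.9 kiloelectronvolts → 86.9
  0.00865 megaelectronvolts = 0.00865 × 10³ kiloelectronvolts = 8.65
Sum: 4.72 + 608 + 86.9 + 8.65 = 708.27

708.27 kiloelectronvolts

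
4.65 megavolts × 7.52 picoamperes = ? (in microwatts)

34.968 microwatts

4.65e6 × 7.52e-12 = 34.968e-6 W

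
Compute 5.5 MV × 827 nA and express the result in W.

4.5485 W

5.5e6 × 827e-9 = 4548.5e-3 W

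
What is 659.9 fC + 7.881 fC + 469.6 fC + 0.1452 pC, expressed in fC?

1282.581 fC

In fC:
  659.9 fC → 659.9
  7.881 fC → 7.881
  469.6 fC → 469.6
  0.1452 pC = 0.1452 × 10^3 fC = 145.2
Sum: 659.9 + 7.881 + 469.6 + 145.2 = 1282.581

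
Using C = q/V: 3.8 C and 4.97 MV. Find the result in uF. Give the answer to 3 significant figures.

(3.8) / (4.97 × 10⁶) = 0.76459 × 10⁻⁶ F

0.765 uF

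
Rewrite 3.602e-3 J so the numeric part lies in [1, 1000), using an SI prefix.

= 3.602e-3 J; 1e-3 is milli.

3.602 mJ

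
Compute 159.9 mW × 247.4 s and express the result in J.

159.9 × 10⁻³ × 247.4 = 39559.26 × 10⁻³ J

39.55926 J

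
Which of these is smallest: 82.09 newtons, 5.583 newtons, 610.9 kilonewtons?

82.09 newtons = 82.09 newtons
5.583 newtons = 5.583 newtons
610.9 kilonewtons = 610900 newtons

5.583 newtons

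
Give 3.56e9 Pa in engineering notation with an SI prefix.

= 3.56e9 Pa; 1e9 is giga.

3.56 GPa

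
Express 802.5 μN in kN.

0.0000008025 kN

micro = 10⁻⁶, kilo = 10³; factor is 10⁻⁹.
802.5 × 10⁻⁹ = 0.0000008025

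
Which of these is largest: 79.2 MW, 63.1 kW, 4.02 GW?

79.2 MW = 79200000 W
63.1 kW = 63100 W
4.02 GW = 4020000000 W

4.02 GW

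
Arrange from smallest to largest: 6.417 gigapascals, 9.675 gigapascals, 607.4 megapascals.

607.4 megapascals < 6.417 gigapascals < 9.675 gigapascals

6.417 gigapascals = 6417000000 pascals
9.675 gigapascals = 9675000000 pascals
607.4 megapascals = 607400000 pascals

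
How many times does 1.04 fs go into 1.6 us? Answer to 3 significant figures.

1540000000

(1.6 × 10^-6) / (1.04 × 10^-15) = 1.538 × 10^9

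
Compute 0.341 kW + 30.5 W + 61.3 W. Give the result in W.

In W:
  0.341 kW = 0.341 × 10^3 W = 341
  30.5 W → 30.5
  61.3 W → 61.3
Sum: 341 + 30.5 + 61.3 = 432.8

432.8 W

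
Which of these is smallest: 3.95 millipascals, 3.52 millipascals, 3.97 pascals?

3.52 millipascals

3.95 millipascals = 0.00395 pascals
3.52 millipascals = 0.00352 pascals
3.97 pascals = 3.97 pascals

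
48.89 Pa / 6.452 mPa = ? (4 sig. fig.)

7577

(48.89) / (6.452 × 10⁻³) = 7.5775 × 10³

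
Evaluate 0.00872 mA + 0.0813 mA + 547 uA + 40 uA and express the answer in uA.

677.02 uA

In uA:
  0.00872 mA = 0.00872 × 10³ uA = 8.72
  0.0813 mA = 0.0813 × 10³ uA = 81.3
  547 uA → 547
  40 uA → 40
Sum: 8.72 + 81.3 + 547 + 40 = 677.02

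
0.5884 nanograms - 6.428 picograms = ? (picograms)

In picograms:
  0.5884 nanograms = 0.5884e3 picograms = 588.4
  6.428 picograms → 6.428
Difference: 588.4 - 6.428 = 581.972

581.972 picograms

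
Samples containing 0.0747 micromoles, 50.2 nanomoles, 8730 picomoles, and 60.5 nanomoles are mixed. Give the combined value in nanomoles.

In nanomoles:
  0.0747 micromoles = 0.0747e3 nanomoles = 74.7
  50.2 nanomoles → 50.2
  8730 picomoles = 8730e-3 nanomoles = 8.73
  60.5 nanomoles → 60.5
Sum: 74.7 + 50.2 + 8.73 + 60.5 = 194.13

194.13 nanomoles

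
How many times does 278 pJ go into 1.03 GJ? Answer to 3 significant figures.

3710000000000000000

(1.03 × 10^9) / (278 × 10^-12) = 0.003705 × 10^21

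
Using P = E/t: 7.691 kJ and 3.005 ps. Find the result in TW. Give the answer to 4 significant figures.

(7.691e3) / (3.005e-12) = 2.5594e15 W

2559 TW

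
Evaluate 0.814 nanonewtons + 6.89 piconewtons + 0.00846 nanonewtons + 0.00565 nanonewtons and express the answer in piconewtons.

835 piconewtons

In piconewtons:
  0.814 nanonewtons = 0.814 × 10³ piconewtons = 814
  6.89 piconewtons → 6.89
  0.00846 nanonewtons = 0.00846 × 10³ piconewtons = 8.46
  0.00565 nanonewtons = 0.00565 × 10³ piconewtons = 5.65
Sum: 814 + 6.89 + 8.46 + 5.65 = 835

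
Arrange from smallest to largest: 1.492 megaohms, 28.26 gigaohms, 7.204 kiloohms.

1.492 megaohms = 1492000 ohms
28.26 gigaohms = 28260000000 ohms
7.204 kiloohms = 7204 ohms

7.204 kiloohms < 1.492 megaohms < 28.26 gigaohms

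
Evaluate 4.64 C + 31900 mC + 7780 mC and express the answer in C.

In C:
  4.64 C → 4.64
  31900 mC = 31900e-3 C = 31.9
  7780 mC = 7780e-3 C = 7.78
Sum: 4.64 + 31.9 + 7.78 = 44.32

44.32 C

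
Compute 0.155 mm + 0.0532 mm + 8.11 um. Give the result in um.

216.31 um

In um:
  0.155 mm = 0.155 × 10^3 um = 155
  0.0532 mm = 0.0532 × 10^3 um = 53.2
  8.11 um → 8.11
Sum: 155 + 53.2 + 8.11 = 216.31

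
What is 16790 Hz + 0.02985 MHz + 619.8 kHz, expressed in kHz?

In kHz:
  16790 Hz = 16790 × 10^-3 kHz = 16.79
  0.02985 MHz = 0.02985 × 10^3 kHz = 29.85
  619.8 kHz → 619.8
Sum: 16.79 + 29.85 + 619.8 = 666.44

666.44 kHz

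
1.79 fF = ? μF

0.00000000179 μF

femto = 10⁻¹⁵, micro = 10⁻⁶; factor is 10⁻⁹.
1.79 × 10⁻⁹ = 0.00000000179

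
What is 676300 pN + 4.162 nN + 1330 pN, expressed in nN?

In nN:
  676300 pN = 676300 × 10⁻³ nN = 676.3
  4.162 nN → 4.162
  1330 pN = 1330 × 10⁻³ nN = 1.33
Sum: 676.3 + 4.162 + 1.33 = 681.792

681.792 nN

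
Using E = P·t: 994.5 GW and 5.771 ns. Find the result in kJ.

994.5e9 × 5.771e-9 = 5739.2595 J

5.7392595 kJ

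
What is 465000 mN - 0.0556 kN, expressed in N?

409.4 N

In N:
  465000 mN = 465000 × 10⁻³ N = 465
  0.0556 kN = 0.0556 × 10³ N = 55.6
Difference: 465 - 55.6 = 409.4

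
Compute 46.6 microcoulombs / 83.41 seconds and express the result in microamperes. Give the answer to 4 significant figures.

(46.6 × 10⁻⁶) / (83.41) = 0.558686 × 10⁻⁶ A

0.5587 microamperes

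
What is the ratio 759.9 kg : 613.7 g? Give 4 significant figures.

(759.9e3) / (613.7) = 1.2382e3

1238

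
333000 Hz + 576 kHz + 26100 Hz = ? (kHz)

935.1 kHz

In kHz:
  333000 Hz = 333000 × 10⁻³ kHz = 333
  576 kHz → 576
  26100 Hz = 26100 × 10⁻³ kHz = 26.1
Sum: 333 + 576 + 26.1 = 935.1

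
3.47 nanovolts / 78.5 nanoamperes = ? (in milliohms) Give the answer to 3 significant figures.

(3.47e-9) / (78.5e-9) = 0.044204 Ω

44.2 milliohms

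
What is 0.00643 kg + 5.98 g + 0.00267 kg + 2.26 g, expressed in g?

In g:
  0.00643 kg = 0.00643e3 g = 6.43
  5.98 g → 5.98
  0.00267 kg = 0.00267e3 g = 2.67
  2.26 g → 2.26
Sum: 6.43 + 5.98 + 2.67 + 2.26 = 17.34

17.34 g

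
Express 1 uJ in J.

0.000001 J

micro = 10⁻⁶, (no prefix) = 10⁰; factor is 10⁻⁶.
1 × 10⁻⁶ = 0.000001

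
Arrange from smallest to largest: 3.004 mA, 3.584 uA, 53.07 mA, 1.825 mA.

3.584 uA < 1.825 mA < 3.004 mA < 53.07 mA

3.004 mA = 0.003004 A
3.584 uA = 0.000003584 A
53.07 mA = 0.05307 A
1.825 mA = 0.001825 A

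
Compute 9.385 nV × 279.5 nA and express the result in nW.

9.385 × 10⁻⁹ × 279.5 × 10⁻⁹ = 2623.1075 × 10⁻¹⁸ W

0.0000026231075 nW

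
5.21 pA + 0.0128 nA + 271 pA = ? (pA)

289.01 pA

In pA:
  5.21 pA → 5.21
  0.0128 nA = 0.0128 × 10³ pA = 12.8
  271 pA → 271
Sum: 5.21 + 12.8 + 271 = 289.01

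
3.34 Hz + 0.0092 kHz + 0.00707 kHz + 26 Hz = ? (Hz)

45.61 Hz

In Hz:
  3.34 Hz → 3.34
  0.0092 kHz = 0.0092 × 10^3 Hz = 9.2
  0.00707 kHz = 0.00707 × 10^3 Hz = 7.07
  26 Hz → 26
Sum: 3.34 + 9.2 + 7.07 + 26 = 45.61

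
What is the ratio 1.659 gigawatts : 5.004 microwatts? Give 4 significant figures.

(1.659e9) / (5.004e-6) = 0.33153e15

331500000000000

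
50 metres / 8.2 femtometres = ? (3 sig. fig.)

6100000000000000

(50) / (8.2 × 10^-15) = 6.098 × 10^15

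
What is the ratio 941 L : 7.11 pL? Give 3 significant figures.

132000000000000

(941) / (7.11 × 10⁻¹²) = 132.3 × 10¹²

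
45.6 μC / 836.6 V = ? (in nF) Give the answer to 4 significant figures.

(45.6 × 10⁻⁶) / (836.6) = 0.0545063 × 10⁻⁶ F

54.51 nF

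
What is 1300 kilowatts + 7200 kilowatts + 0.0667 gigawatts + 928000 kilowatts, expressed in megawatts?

1003.2 megawatts

In megawatts:
  1300 kilowatts = 1300 × 10^-3 megawatts = 1.3
  7200 kilowatts = 7200 × 10^-3 megawatts = 7.2
  0.0667 gigawatts = 0.0667 × 10^3 megawatts = 66.7
  928000 kilowatts = 928000 × 10^-3 megawatts = 928
Sum: 1.3 + 7.2 + 66.7 + 928 = 1003.2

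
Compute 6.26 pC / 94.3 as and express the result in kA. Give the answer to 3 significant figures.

66.4 kA

(6.26 × 10^-12) / (94.3 × 10^-18) = 0.066384 × 10^6 A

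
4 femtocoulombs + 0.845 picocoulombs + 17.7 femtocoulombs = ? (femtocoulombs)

866.7 femtocoulombs

In femtocoulombs:
  4 femtocoulombs → 4
  0.845 picocoulombs = 0.845e3 femtocoulombs = 845
  17.7 femtocoulombs → 17.7
Sum: 4 + 845 + 17.7 = 866.7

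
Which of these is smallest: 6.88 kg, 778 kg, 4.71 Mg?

6.88 kg = 6880 g
778 kg = 778000 g
4.71 Mg = 4710000 g

6.88 kg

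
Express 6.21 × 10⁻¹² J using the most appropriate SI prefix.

= 6.21 × 10⁻¹² J; 10⁻¹² is pico.

6.21 pJ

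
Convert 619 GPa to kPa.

giga = 10^9, kilo = 10^3; factor is 10^6.
619 × 10^6 = 619000000

619000000 kPa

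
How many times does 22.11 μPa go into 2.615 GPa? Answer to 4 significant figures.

118300000000000

(2.615 × 10⁹) / (22.11 × 10⁻⁶) = 0.11827 × 10¹⁵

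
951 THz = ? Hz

tera = 10^12, (no prefix) = 10^0; factor is 10^12.
951 × 10^12 = 951000000000000

951000000000000 Hz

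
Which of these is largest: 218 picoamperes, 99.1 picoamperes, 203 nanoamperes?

203 nanoamperes

218 picoamperes = 0.000000000218 amperes
99.1 picoamperes = 0.0000000000991 amperes
203 nanoamperes = 0.000000203 amperes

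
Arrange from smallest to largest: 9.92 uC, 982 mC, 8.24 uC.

9.92 uC = 0.00000992 C
982 mC = 0.982 C
8.24 uC = 0.00000824 C

8.24 uC < 9.92 uC < 982 mC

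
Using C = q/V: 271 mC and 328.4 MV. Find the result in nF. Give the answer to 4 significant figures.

(271e-3) / (328.4e6) = 0.825213e-9 F

0.8252 nF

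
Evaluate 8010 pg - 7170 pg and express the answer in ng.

0.84 ng

In ng:
  8010 pg = 8010 × 10⁻³ ng = 8.01
  7170 pg = 7170 × 10⁻³ ng = 7.17
Difference: 8.01 - 7.17 = 0.84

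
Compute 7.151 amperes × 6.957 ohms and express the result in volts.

49.749507 volts

7.151 × 6.957 = 49.749507 V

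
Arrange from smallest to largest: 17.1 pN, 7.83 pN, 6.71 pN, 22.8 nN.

6.71 pN < 7.83 pN < 17.1 pN < 22.8 nN

17.1 pN = 0.0000000000171 N
7.83 pN = 0.00000000000783 N
6.71 pN = 0.00000000000671 N
22.8 nN = 0.0000000228 N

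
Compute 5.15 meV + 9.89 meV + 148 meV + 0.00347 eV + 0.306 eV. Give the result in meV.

In meV:
  5.15 meV → 5.15
  9.89 meV → 9.89
  148 meV → 148
  0.00347 eV = 0.00347e3 meV = 3.47
  0.306 eV = 0.306e3 meV = 306
Sum: 5.15 + 9.89 + 148 + 3.47 + 306 = 472.51

472.51 meV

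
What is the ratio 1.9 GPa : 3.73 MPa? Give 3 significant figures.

(1.9 × 10⁹) / (3.73 × 10⁶) = 0.5094 × 10³

509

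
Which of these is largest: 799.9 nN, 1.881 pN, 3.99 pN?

799.9 nN

799.9 nN = 0.0000007999 N
1.881 pN = 0.000000000001881 N
3.99 pN = 0.00000000000399 N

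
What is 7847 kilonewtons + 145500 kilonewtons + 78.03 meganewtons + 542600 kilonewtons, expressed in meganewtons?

773.977 meganewtons

In meganewtons:
  7847 kilonewtons = 7847e-3 meganewtons = 7.847
  145500 kilonewtons = 145500e-3 meganewtons = 145.5
  78.03 meganewtons → 78.03
  542600 kilonewtons = 542600e-3 meganewtons = 542.6
Sum: 7.847 + 145.5 + 78.03 + 542.6 = 773.977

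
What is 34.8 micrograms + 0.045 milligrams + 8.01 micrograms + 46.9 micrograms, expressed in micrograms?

134.71 micrograms

In micrograms:
  34.8 micrograms → 34.8
  0.045 milligrams = 0.045 × 10^3 micrograms = 45
  8.01 micrograms → 8.01
  46.9 micrograms → 46.9
Sum: 34.8 + 45 + 8.01 + 46.9 = 134.71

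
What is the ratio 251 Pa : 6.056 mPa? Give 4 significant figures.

41450

(251) / (6.056 × 10^-3) = 41.446 × 10^3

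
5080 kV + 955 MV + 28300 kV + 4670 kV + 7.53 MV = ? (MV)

In MV:
  5080 kV = 5080 × 10⁻³ MV = 5.08
  955 MV → 955
  28300 kV = 28300 × 10⁻³ MV = 28.3
  4670 kV = 4670 × 10⁻³ MV = 4.67
  7.53 MV → 7.53
Sum: 5.08 + 955 + 28.3 + 4.67 + 7.53 = 1000.58

1000.58 MV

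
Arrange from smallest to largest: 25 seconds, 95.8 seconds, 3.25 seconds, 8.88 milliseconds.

8.88 milliseconds < 3.25 seconds < 25 seconds < 95.8 seconds

25 seconds = 25 seconds
95.8 seconds = 95.8 seconds
3.25 seconds = 3.25 seconds
8.88 milliseconds = 0.00888 seconds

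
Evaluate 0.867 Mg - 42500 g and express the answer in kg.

In kg:
  0.867 Mg = 0.867e3 kg = 867
  42500 g = 42500e-3 kg = 42.5
Difference: 867 - 42.5 = 824.5

824.5 kg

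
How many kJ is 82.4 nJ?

0.0000000000824 kJ

nano = 1e-9, kilo = 1e3; factor is 1e-12.
82.4 × 1e-12 = 0.0000000000824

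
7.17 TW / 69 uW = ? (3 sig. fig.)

104000000000000000

(7.17e12) / (69e-6) = 0.1039e18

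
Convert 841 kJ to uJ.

841000000000 uJ

kilo = 1e3, micro = 1e-6; factor is 1e9.
841 × 1e9 = 841000000000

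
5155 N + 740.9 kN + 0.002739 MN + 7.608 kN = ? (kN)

In kN:
  5155 N = 5155 × 10^-3 kN = 5.155
  740.9 kN → 740.9
  0.002739 MN = 0.002739 × 10^3 kN = 2.739
  7.608 kN → 7.608
Sum: 5.155 + 740.9 + 2.739 + 7.608 = 756.402

756.402 kN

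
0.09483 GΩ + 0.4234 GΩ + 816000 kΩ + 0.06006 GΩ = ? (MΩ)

In MΩ:
  0.09483 GΩ = 0.09483e3 MΩ = 94.83
  0.4234 GΩ = 0.4234e3 MΩ = 423.4
  816000 kΩ = 816000e-3 MΩ = 816
  0.06006 GΩ = 0.06006e3 MΩ = 60.06
Sum: 94.83 + 423.4 + 816 + 60.06 = 1394.29

1394.29 MΩ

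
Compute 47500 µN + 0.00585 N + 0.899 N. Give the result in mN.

In mN:
  47500 µN = 47500 × 10⁻³ mN = 47.5
  0.00585 N = 0.00585 × 10³ mN = 5.85
  0.899 N = 0.899 × 10³ mN = 899
Sum: 47.5 + 5.85 + 899 = 952.35

952.35 mN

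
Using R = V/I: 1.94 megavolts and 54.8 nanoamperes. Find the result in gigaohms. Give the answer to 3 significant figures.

(1.94 × 10⁶) / (54.8 × 10⁻⁹) = 0.035401 × 10¹⁵ Ω

35400 gigaohms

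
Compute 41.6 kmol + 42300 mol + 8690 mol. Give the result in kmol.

92.59 kmol

In kmol:
  41.6 kmol → 41.6
  42300 mol = 42300 × 10^-3 kmol = 42.3
  8690 mol = 8690 × 10^-3 kmol = 8.69
Sum: 41.6 + 42.3 + 8.69 = 92.59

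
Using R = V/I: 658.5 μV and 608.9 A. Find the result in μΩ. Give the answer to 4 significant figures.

1.081 μΩ

(658.5 × 10⁻⁶) / (608.9) = 1.08146 × 10⁻⁶ Ω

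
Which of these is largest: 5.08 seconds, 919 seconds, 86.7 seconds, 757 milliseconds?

5.08 seconds = 5.08 seconds
919 seconds = 919 seconds
86.7 seconds = 86.7 seconds
757 milliseconds = 0.757 seconds

919 seconds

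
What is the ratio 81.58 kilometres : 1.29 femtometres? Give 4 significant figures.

(81.58e3) / (1.29e-15) = 63.24e18

63240000000000000000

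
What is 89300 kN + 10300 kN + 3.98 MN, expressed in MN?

103.58 MN

In MN:
  89300 kN = 89300e-3 MN = 89.3
  10300 kN = 10300e-3 MN = 10.3
  3.98 MN → 3.98
Sum: 89.3 + 10.3 + 3.98 = 103.58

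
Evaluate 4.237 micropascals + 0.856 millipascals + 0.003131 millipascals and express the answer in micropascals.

863.368 micropascals

In micropascals:
  4.237 micropascals → 4.237
  0.856 millipascals = 0.856 × 10³ micropascals = 856
  0.003131 millipascals = 0.003131 × 10³ micropascals = 3.131
Sum: 4.237 + 856 + 3.131 = 863.368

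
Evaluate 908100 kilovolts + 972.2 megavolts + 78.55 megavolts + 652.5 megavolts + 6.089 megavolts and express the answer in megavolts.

2617.439 megavolts

In megavolts:
  908100 kilovolts = 908100 × 10^-3 megavolts = 908.1
  972.2 megavolts → 972.2
  78.55 megavolts → 78.55
  652.5 megavolts → 652.5
  6.089 megavolts → 6.089
Sum: 908.1 + 972.2 + 78.55 + 652.5 + 6.089 = 2617.439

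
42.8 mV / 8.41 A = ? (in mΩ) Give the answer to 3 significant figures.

(42.8 × 10^-3) / (8.41) = 5.0892 × 10^-3 Ω

5.09 mΩ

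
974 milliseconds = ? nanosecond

milli = 10⁻³, nano = 10⁻⁹; factor is 10⁶.
974 × 10⁶ = 974000000

974000000 nanoseconds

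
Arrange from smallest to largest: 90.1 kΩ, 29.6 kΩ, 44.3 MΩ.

90.1 kΩ = 90100 Ω
29.6 kΩ = 29600 Ω
44.3 MΩ = 44300000 Ω

29.6 kΩ < 90.1 kΩ < 44.3 MΩ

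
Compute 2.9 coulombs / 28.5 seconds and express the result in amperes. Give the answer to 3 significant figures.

(2.9) / (28.5) = 0.10175 A

0.102 amperes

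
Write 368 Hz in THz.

(no prefix) = 10⁰, tera = 10¹²; factor is 10⁻¹².
368 × 10⁻¹² = 0.000000000368

0.000000000368 THz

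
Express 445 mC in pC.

milli = 1e-3, pico = 1e-12; factor is 1e9.
445 × 1e9 = 445000000000

445000000000 pC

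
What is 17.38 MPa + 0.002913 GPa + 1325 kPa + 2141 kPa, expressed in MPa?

23.759 MPa

In MPa:
  17.38 MPa → 17.38
  0.002913 GPa = 0.002913 × 10^3 MPa = 2.913
  1325 kPa = 1325 × 10^-3 MPa = 1.325
  2141 kPa = 2141 × 10^-3 MPa = 2.141
Sum: 17.38 + 2.913 + 1.325 + 2.141 = 23.759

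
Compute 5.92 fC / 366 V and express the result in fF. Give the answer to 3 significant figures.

(5.92 × 10^-15) / (366) = 0.016175 × 10^-15 F

0.0162 fF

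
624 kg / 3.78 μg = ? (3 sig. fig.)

165000000000

(624 × 10³) / (3.78 × 10⁻⁶) = 165.1 × 10⁹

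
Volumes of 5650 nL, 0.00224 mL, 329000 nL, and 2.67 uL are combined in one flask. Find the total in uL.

339.56 uL

In uL:
  5650 nL = 5650e-3 uL = 5.65
  0.00224 mL = 0.00224e3 uL = 2.24
  329000 nL = 329000e-3 uL = 329
  2.67 uL → 2.67
Sum: 5.65 + 2.24 + 329 + 2.67 = 339.56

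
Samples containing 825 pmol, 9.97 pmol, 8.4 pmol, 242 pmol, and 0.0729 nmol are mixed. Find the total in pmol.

1158.27 pmol

In pmol:
  825 pmol → 825
  9.97 pmol → 9.97
  8.4 pmol → 8.4
  242 pmol → 242
  0.0729 nmol = 0.0729 × 10³ pmol = 72.9
Sum: 825 + 9.97 + 8.4 + 242 + 72.9 = 1158.27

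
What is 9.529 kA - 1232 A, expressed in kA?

8.297 kA

In kA:
  9.529 kA → 9.529
  1232 A = 1232e-3 kA = 1.232
Difference: 9.529 - 1.232 = 8.297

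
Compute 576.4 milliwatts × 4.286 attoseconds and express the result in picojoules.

576.4 × 10⁻³ × 4.286 × 10⁻¹⁸ = 2470.4504 × 10⁻²¹ J

0.0000024704504 picojoules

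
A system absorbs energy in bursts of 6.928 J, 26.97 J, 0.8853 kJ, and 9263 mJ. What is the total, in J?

928.461 J

In J:
  6.928 J → 6.928
  26.97 J → 26.97
  0.8853 kJ = 0.8853 × 10³ J = 885.3
  9263 mJ = 9263 × 10⁻³ J = 9.263
Sum: 6.928 + 26.97 + 885.3 + 9.263 = 928.461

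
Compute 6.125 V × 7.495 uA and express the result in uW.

6.125 × 7.495 × 10^-6 = 45.906875 × 10^-6 W

45.906875 uW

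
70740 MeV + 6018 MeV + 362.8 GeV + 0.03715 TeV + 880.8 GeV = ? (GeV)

1357.508 GeV

In GeV:
  70740 MeV = 70740 × 10^-3 GeV = 70.74
  6018 MeV = 6018 × 10^-3 GeV = 6.018
  362.8 GeV → 362.8
  0.03715 TeV = 0.03715 × 10^3 GeV = 37.15
  880.8 GeV → 880.8
Sum: 70.74 + 6.018 + 362.8 + 37.15 + 880.8 = 1357.508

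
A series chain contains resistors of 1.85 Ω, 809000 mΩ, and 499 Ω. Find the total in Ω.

In Ω:
  1.85 Ω → 1.85
  809000 mΩ = 809000 × 10⁻³ Ω = 809
  499 Ω → 499
Sum: 1.85 + 809 + 499 = 1309.85

1309.85 Ω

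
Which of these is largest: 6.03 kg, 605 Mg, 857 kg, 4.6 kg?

605 Mg

6.03 kg = 6030 g
605 Mg = 605000000 g
857 kg = 857000 g
4.6 kg = 4600 g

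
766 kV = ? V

kilo = 1e3, (no prefix) = 1e0; factor is 1e3.
766 × 1e3 = 766000

766000 V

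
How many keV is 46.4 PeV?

peta = 1e15, kilo = 1e3; factor is 1e12.
46.4 × 1e12 = 46400000000000

46400000000000 keV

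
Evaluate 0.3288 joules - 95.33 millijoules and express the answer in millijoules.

233.47 millijoules

In millijoules:
  0.3288 joules = 0.3288e3 millijoules = 328.8
  95.33 millijoules → 95.33
Difference: 328.8 - 95.33 = 233.47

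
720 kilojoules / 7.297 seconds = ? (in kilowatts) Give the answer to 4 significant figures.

98.67 kilowatts

(720 × 10³) / (7.297) = 98.6707 × 10³ W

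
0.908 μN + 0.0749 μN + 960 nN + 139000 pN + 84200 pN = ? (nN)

2166.1 nN

In nN:
  0.908 μN = 0.908e3 nN = 908
  0.0749 μN = 0.0749e3 nN = 74.9
  960 nN → 960
  139000 pN = 139000e-3 nN = 139
  84200 pN = 84200e-3 nN = 84.2
Sum: 908 + 74.9 + 960 + 139 + 84.2 = 2166.1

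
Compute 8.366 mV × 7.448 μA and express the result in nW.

62.309968 nW

8.366 × 10⁻³ × 7.448 × 10⁻⁶ = 62.309968 × 10⁻⁹ W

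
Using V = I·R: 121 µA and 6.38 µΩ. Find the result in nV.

121e-6 × 6.38e-6 = 771.98e-12 V

0.77198 nV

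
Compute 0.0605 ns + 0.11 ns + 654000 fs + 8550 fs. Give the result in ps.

In ps:
  0.0605 ns = 0.0605 × 10³ ps = 60.5
  0.11 ns = 0.11 × 10³ ps = 110
  654000 fs = 654000 × 10⁻³ ps = 654
  8550 fs = 8550 × 10⁻³ ps = 8.55
Sum: 60.5 + 110 + 654 + 8.55 = 833.05

833.05 ps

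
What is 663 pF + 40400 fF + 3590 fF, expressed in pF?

706.99 pF

In pF:
  663 pF → 663
  40400 fF = 40400 × 10^-3 pF = 40.4
  3590 fF = 3590 × 10^-3 pF = 3.59
Sum: 663 + 40.4 + 3.59 = 706.99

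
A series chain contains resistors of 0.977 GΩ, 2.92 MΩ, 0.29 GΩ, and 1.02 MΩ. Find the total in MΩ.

In MΩ:
  0.977 GΩ = 0.977 × 10^3 MΩ = 977
  2.92 MΩ → 2.92
  0.29 GΩ = 0.29 × 10^3 MΩ = 290
  1.02 MΩ → 1.02
Sum: 977 + 2.92 + 290 + 1.02 = 1270.94

1270.94 MΩ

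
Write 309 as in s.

atto = 10^-18, (no prefix) = 10^0; factor is 10^-18.
309 × 10^-18 = 0.000000000000000309

0.000000000000000309 s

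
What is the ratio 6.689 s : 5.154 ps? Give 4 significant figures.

1298000000000

(6.689) / (5.154 × 10⁻¹²) = 1.2978 × 10¹²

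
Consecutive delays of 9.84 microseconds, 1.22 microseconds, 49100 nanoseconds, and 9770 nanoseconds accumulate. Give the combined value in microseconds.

In microseconds:
  9.84 microseconds → 9.84
  1.22 microseconds → 1.22
  49100 nanoseconds = 49100 × 10^-3 microseconds = 49.1
  9770 nanoseconds = 9770 × 10^-3 microseconds = 9.77
Sum: 9.84 + 1.22 + 49.1 + 9.77 = 69.93

69.93 microseconds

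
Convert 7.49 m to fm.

(no prefix) = 1e0, femto = 1e-15; factor is 1e15.
7.49 × 1e15 = 7490000000000000

7490000000000000 fm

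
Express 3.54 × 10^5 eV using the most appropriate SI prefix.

= 354 × 10^3 eV; 10^3 is kilo.

354 keV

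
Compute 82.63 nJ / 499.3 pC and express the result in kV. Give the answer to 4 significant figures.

(82.63 × 10⁻⁹) / (499.3 × 10⁻¹²) = 0.165492 × 10³ V

0.1655 kV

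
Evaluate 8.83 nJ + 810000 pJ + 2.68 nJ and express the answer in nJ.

In nJ:
  8.83 nJ → 8.83
  810000 pJ = 810000 × 10⁻³ nJ = 810
  2.68 nJ → 2.68
Sum: 8.83 + 810 + 2.68 = 821.51

821.51 nJ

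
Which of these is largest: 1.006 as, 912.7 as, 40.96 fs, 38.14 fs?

40.96 fs

1.006 as = 0.000000000000000001006 s
912.7 as = 0.0000000000000009127 s
40.96 fs = 0.00000000000004096 s
38.14 fs = 0.00000000000003814 s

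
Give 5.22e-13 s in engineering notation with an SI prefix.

522 fs

= 522e-15 s; 1e-15 is femto.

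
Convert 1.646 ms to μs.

milli = 1e-3, micro = 1e-6; factor is 1e3.
1.646 × 1e3 = 1646

1646 μs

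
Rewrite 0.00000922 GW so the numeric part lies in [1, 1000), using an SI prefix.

9.22 kW

= 9.22e3 W; 1e3 is kilo.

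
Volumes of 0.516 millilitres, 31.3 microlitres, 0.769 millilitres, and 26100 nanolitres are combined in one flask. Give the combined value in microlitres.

In microlitres:
  0.516 millilitres = 0.516e3 microlitres = 516
  31.3 microlitres → 31.3
  0.769 millilitres = 0.769e3 microlitres = 769
  26100 nanolitres = 26100e-3 microlitres = 26.1
Sum: 516 + 31.3 + 769 + 26.1 = 1342.4

1342.4 microlitres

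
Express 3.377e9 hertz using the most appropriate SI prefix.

= 3.377e9 hertz; 1e9 is giga.

3.377 gigahertz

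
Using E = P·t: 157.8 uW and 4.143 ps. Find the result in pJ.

157.8e-6 × 4.143e-12 = 653.7654e-18 J

0.0006537654 pJ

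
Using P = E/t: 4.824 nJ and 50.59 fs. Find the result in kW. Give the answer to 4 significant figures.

(4.824 × 10^-9) / (50.59 × 10^-15) = 0.0953548 × 10^6 W

95.35 kW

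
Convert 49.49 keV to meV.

49490000 meV

kilo = 1e3, milli = 1e-3; factor is 1e6.
49.49 × 1e6 = 49490000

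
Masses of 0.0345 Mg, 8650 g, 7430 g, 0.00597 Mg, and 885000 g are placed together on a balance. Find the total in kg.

941.55 kg

In kg:
  0.0345 Mg = 0.0345 × 10³ kg = 34.5
  8650 g = 8650 × 10⁻³ kg = 8.65
  7430 g = 7430 × 10⁻³ kg = 7.43
  0.00597 Mg = 0.00597 × 10³ kg = 5.97
  885000 g = 885000 × 10⁻³ kg = 885
Sum: 34.5 + 8.65 + 7.43 + 5.97 + 885 = 941.55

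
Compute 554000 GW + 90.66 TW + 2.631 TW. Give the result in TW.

647.291 TW

In TW:
  554000 GW = 554000 × 10⁻³ TW = 554
  90.66 TW → 90.66
  2.631 TW → 2.631
Sum: 554 + 90.66 + 2.631 = 647.291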